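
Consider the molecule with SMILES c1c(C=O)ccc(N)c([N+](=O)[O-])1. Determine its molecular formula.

C7H6N2O3

Atom tally by fragment:
  benzene ring core → C:6 H:6
  (− 3 ring H displaced by substituents)
  + CHO → C:1 H:1 O:1
  + NH2 → N:1 H:2
  + NO2 → N:1 O:2
Element totals:
  C: 7
  H: 6
  N: 2
  O: 3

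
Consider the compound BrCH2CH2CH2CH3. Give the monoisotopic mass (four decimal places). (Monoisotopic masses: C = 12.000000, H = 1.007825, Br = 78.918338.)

Element totals:
  C: 4
  H: 9
  Br: 1
Molecular formula: C4H9Br.
  M = 4(12.0) + 9(1.007825) + 78.918338
    = 48.000000 + 9.070425 + 78.918338 = 135.988763

135.9888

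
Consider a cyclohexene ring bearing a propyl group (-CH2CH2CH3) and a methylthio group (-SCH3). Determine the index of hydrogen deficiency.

Atom tally by fragment:
  cyclohexene ring core → C:6 H:10
  (− 2 ring H displaced by substituents)
  + CH2CH2CH3 → C:3 H:7
  + SCH3 → C:1 H:3 S:1
Element totals:
  C: 10
  H: 18
  S: 1
Molecular formula: C10H18S.
DoU = (2C + 2 + N − H − X) / 2 = (2·10 + 2 + 0 − 18 − 0) / 2 = 2.

2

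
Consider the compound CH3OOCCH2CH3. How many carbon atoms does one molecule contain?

4

Atom tally by fragment:
  CH3OOCCH2 → C:3 H:5 O:2
  CH3 → C:1 H:3
Element totals:
  C: 4
  H: 8
  O: 2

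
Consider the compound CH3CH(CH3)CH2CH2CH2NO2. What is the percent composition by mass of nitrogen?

Element totals:
  C: 6
  H: 13
  N: 1
  O: 2
Molecular formula: C6H13NO2.
Molar mass = 131.175 g/mol.
Mass from N: 1 × 14.007 = 14.007 g/mol.
%N = 14.007 / 131.175 × 100 = 10.68%.

10.68%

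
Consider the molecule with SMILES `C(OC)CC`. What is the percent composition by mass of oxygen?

Atom tally by fragment:
  CH3OCH2 → C:2 H:5 O:1
  CH2 → C:1 H:2
  CH3 → C:1 H:3
Element totals:
  C: 4
  H: 10
  O: 1
Molecular formula: C4H10O.
Molar mass = 74.123 g/mol.
Mass from O: 1 × 15.999 = 15.999 g/mol.
%O = 15.999 / 74.123 × 100 = 21.58%.

21.58%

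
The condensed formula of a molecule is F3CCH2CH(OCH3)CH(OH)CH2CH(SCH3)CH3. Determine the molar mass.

Atom tally by fragment:
  F3CCH2 → C:2 H:2 F:3
  CH(OCH3) → C:2 H:4 O:1
  CH(OH) → C:1 H:2 O:1
  CH2 → C:1 H:2
  CH(SCH3) → C:2 H:4 S:1
  CH3 → C:1 H:3
Element totals:
  C: 9
  H: 17
  F: 3
  O: 2
  S: 1
Molecular formula: C9H17F3O2S.
  M = 9(12.011) + 17(1.008) + 3(18.998) + 2(15.999) + 32.06
    = 108.099 + 17.136 + 56.994 + 31.998 + 32.060 = 246.287

246.29 g/mol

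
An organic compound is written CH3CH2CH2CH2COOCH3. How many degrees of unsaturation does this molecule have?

Atom tally by fragment:
  CH3 → C:1 H:3
  CH2 → C:1 H:2
  CH2 → C:1 H:2
  CH2COOCH3 → C:3 H:5 O:2
Element totals:
  C: 6
  H: 12
  O: 2
Molecular formula: C6H12O2.
DoU = (2C + 2 + N − H − X) / 2 = (2·6 + 2 + 0 − 12 − 0) / 2 = 1.

1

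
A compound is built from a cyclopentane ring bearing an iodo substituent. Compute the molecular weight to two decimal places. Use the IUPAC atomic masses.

196.03 g/mol

Atom tally by fragment:
  cyclopentane ring core → C:5 H:10
  (− 1 ring H displaced by substituents)
  + I → I:1
Element totals:
  C: 5
  H: 9
  I: 1
Molecular formula: C5H9I.
  M = 5(12.011) + 9(1.008) + 126.904
    = 60.055 + 9.072 + 126.904 = 196.031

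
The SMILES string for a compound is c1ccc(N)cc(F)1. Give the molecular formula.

C6H6FN

Atom tally by fragment:
  benzene ring core → C:6 H:6
  (− 2 ring H displaced by substituents)
  + NH2 → N:1 H:2
  + F → F:1
Element totals:
  C: 6
  H: 6
  F: 1
  N: 1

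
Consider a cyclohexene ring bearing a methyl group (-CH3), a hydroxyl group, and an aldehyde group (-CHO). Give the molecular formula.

C8H12O2

Atom tally by fragment:
  cyclohexene ring core → C:6 H:10
  (− 3 ring H displaced by substituents)
  + CH3 → C:1 H:3
  + OH → O:1 H:1
  + CHO → C:1 H:1 O:1
Element totals:
  C: 8
  H: 12
  O: 2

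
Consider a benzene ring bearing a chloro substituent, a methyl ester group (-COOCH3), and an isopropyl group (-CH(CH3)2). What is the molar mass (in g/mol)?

212.67 g/mol

Atom tally by fragment:
  benzene ring core → C:6 H:6
  (− 3 ring H displaced by substituents)
  + Cl → Cl:1
  + COOCH3 → C:2 H:3 O:2
  + CH(CH3)2 → C:3 H:7
Element totals:
  C: 11
  H: 13
  Cl: 1
  O: 2
Molecular formula: C11H13ClO2.
  M = 11(12.011) + 13(1.008) + 35.45 + 2(15.999)
    = 132.121 + 13.104 + 35.450 + 31.998 = 212.673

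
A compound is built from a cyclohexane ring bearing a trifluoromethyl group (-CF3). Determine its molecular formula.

C7H11F3

Atom tally by fragment:
  cyclohexane ring core → C:6 H:12
  (− 1 ring H displaced by substituents)
  + CF3 → C:1 F:3
Element totals:
  C: 7
  H: 11
  F: 3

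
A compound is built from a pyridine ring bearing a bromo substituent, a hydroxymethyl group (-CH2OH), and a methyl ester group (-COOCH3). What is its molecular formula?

Atom tally by fragment:
  pyridine ring core → C:5 H:5 N:1
  (− 3 ring H displaced by substituents)
  + Br → Br:1
  + CH2OH → C:1 H:3 O:1
  + COOCH3 → C:2 H:3 O:2
Element totals:
  C: 8
  H: 8
  Br: 1
  N: 1
  O: 3

C8H8BrNO3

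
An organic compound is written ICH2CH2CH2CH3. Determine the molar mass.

Atom tally by fragment:
  ICH2 → C:1 H:2 I:1
  CH2 → C:1 H:2
  CH2 → C:1 H:2
  CH3 → C:1 H:3
Element totals:
  C: 4
  H: 9
  I: 1
Molecular formula: C4H9I.
  M = 4(12.011) + 9(1.008) + 126.904
    = 48.044 + 9.072 + 126.904 = 184.020

184.02 g/mol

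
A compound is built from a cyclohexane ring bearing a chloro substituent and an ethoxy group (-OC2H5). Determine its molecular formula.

C8H15ClO

Atom tally by fragment:
  cyclohexane ring core → C:6 H:12
  (− 2 ring H displaced by substituents)
  + Cl → Cl:1
  + OC2H5 → C:2 H:5 O:1
Element totals:
  C: 8
  H: 15
  Cl: 1
  O: 1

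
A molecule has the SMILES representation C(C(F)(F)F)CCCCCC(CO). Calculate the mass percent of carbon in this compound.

Atom tally by fragment:
  F3CCH2 → C:2 H:2 F:3
  CH2 → C:1 H:2
  CH2 → C:1 H:2
  CH2 → C:1 H:2
  CH2 → C:1 H:2
  CH2 → C:1 H:2
  CH2CH2OH → C:2 H:5 O:1
Element totals:
  C: 9
  H: 17
  F: 3
  O: 1
Molecular formula: C9H17F3O.
Molar mass = 198.228 g/mol.
Mass from C: 9 × 12.011 = 108.099 g/mol.
%C = 108.099 / 198.228 × 100 = 54.53%.

54.53%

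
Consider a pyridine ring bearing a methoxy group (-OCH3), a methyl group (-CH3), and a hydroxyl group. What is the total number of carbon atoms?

7

Atom tally by fragment:
  pyridine ring core → C:5 H:5 N:1
  (− 3 ring H displaced by substituents)
  + OCH3 → C:1 H:3 O:1
  + CH3 → C:1 H:3
  + OH → O:1 H:1
Element totals:
  C: 7
  H: 9
  N: 1
  O: 2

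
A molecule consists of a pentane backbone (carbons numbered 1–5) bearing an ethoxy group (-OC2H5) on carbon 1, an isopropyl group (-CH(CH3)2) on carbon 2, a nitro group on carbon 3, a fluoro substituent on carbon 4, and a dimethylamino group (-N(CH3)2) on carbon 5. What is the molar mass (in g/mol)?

Atom tally by fragment:
  C2H5OCH2 → C:3 H:7 O:1
  CH(CH(CH3)2) → C:4 H:8
  CH(NO2) → C:1 H:1 N:1 O:2
  CH(F) → C:1 H:1 F:1
  CH2N(CH3)2 → C:3 H:8 N:1
Element totals:
  C: 12
  H: 25
  F: 1
  N: 2
  O: 3
Molecular formula: C12H25FN2O3.
  M = 12(12.011) + 25(1.008) + 18.998 + 2(14.007) + 3(15.999)
    = 144.132 + 25.200 + 18.998 + 28.014 + 47.997 = 264.341

264.34 g/mol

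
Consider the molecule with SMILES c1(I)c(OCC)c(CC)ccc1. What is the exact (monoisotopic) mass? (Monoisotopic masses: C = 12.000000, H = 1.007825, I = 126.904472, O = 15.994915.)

Atom tally by fragment:
  benzene ring core → C:6 H:6
  (− 3 ring H displaced by substituents)
  + I → I:1
  + OC2H5 → C:2 H:5 O:1
  + C2H5 → C:2 H:5
Element totals:
  C: 10
  H: 13
  I: 1
  O: 1
Molecular formula: C10H13IO.
  M = 10(12.0) + 13(1.007825) + 126.904472 + 15.994915
    = 120.000000 + 13.101725 + 126.904472 + 15.994915 = 276.001112

276.0011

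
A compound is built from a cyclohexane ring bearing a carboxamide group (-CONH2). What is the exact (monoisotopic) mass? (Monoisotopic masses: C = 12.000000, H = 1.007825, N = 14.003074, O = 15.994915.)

Atom tally by fragment:
  cyclohexane ring core → C:6 H:12
  (− 1 ring H displaced by substituents)
  + CONH2 → C:1 H:2 O:1 N:1
Element totals:
  C: 7
  H: 13
  N: 1
  O: 1
Molecular formula: C7H13NO.
  M = 7(12.0) + 13(1.007825) + 14.003074 + 15.994915
    = 84.000000 + 13.101725 + 14.003074 + 15.994915 = 127.099714

127.0997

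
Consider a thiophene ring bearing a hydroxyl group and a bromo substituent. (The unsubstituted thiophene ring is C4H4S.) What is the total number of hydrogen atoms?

Atom tally by fragment:
  thiophene ring core → C:4 H:4 S:1
  (− 2 ring H displaced by substituents)
  + OH → O:1 H:1
  + Br → Br:1
Element totals:
  C: 4
  H: 3
  Br: 1
  O: 1
  S: 1

3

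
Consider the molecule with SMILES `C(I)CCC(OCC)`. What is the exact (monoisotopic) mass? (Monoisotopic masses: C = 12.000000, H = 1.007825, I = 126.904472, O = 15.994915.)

Atom tally by fragment:
  ICH2 → C:1 H:2 I:1
  CH2 → C:1 H:2
  CH2 → C:1 H:2
  CH2OC2H5 → C:3 H:7 O:1
Element totals:
  C: 6
  H: 13
  I: 1
  O: 1
Molecular formula: C6H13IO.
  M = 6(12.0) + 13(1.007825) + 126.904472 + 15.994915
    = 72.000000 + 13.101725 + 126.904472 + 15.994915 = 228.001112

228.0011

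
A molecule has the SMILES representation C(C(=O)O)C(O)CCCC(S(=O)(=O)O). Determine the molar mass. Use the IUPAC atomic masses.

226.24 g/mol

Atom tally by fragment:
  HOOCCH2 → C:2 H:3 O:2
  CH(OH) → C:1 H:2 O:1
  CH2 → C:1 H:2
  CH2 → C:1 H:2
  CH2 → C:1 H:2
  CH2SO3H → C:1 H:3 S:1 O:3
Element totals:
  C: 7
  H: 14
  O: 6
  S: 1
Molecular formula: C7H14O6S.
  M = 7(12.011) + 14(1.008) + 6(15.999) + 32.06
    = 84.077 + 14.112 + 95.994 + 32.060 = 226.243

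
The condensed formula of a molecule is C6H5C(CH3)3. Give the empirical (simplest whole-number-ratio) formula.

C5H7

Atom tally by fragment:
  benzene ring core → C:6 H:6
  (− 1 ring H displaced by substituents)
  + C(CH3)3 → C:4 H:9
Element totals:
  C: 10
  H: 14
Molecular formula: C10H14.
gcd of subscripts = 2; dividing each by 2:
  C: 10/2 = 5
  H: 14/2 = 7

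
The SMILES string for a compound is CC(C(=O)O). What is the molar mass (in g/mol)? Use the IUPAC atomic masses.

74.08 g/mol

Atom tally by fragment:
  CH3 → C:1 H:3
  CH2COOH → C:2 H:3 O:2
Element totals:
  C: 3
  H: 6
  O: 2
Molecular formula: C3H6O2.
  M = 3(12.011) + 6(1.008) + 2(15.999)
    = 36.033 + 6.048 + 31.998 = 74.079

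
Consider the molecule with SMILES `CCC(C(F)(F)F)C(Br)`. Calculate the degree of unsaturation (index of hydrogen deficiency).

Atom tally by fragment:
  CH3 → C:1 H:3
  CH2 → C:1 H:2
  CH(CF3) → C:2 H:1 F:3
  CH2Br → C:1 H:2 Br:1
Element totals:
  C: 5
  H: 8
  Br: 1
  F: 3
Molecular formula: C5H8BrF3.
DoU = (2C + 2 + N − H − X) / 2 = (2·5 + 2 + 0 − 8 − 4) / 2 = 0.

0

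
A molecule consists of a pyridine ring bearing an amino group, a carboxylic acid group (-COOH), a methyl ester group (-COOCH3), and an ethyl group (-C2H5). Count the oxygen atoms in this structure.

4

Atom tally by fragment:
  pyridine ring core → C:5 H:5 N:1
  (− 4 ring H displaced by substituents)
  + NH2 → N:1 H:2
  + COOH → C:1 H:1 O:2
  + COOCH3 → C:2 H:3 O:2
  + C2H5 → C:2 H:5
Element totals:
  C: 10
  H: 12
  N: 2
  O: 4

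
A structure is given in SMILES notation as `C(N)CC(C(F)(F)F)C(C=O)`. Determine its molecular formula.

Atom tally by fragment:
  H2NCH2 → C:1 H:4 N:1
  CH2 → C:1 H:2
  CH(CF3) → C:2 H:1 F:3
  CH2CHO → C:2 H:3 O:1
Element totals:
  C: 6
  H: 10
  F: 3
  N: 1
  O: 1

C6H10F3NO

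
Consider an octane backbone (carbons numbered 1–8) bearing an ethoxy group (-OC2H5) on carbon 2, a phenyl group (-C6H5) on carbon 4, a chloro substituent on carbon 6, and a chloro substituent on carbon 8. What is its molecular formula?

Atom tally by fragment:
  CH3 → C:1 H:3
  CH(OC2H5) → C:3 H:6 O:1
  CH2 → C:1 H:2
  CH(C6H5) → C:7 H:6
  CH2 → C:1 H:2
  CH(Cl) → C:1 H:1 Cl:1
  CH2 → C:1 H:2
  CH2Cl → C:1 H:2 Cl:1
Element totals:
  C: 16
  H: 24
  Cl: 2
  O: 1

C16H24Cl2O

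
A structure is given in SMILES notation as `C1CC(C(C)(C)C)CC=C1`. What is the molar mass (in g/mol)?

138.25 g/mol

Atom tally by fragment:
  cyclohexene ring core → C:6 H:10
  (− 1 ring H displaced by substituents)
  + C(CH3)3 → C:4 H:9
Element totals:
  C: 10
  H: 18
Molecular formula: C10H18.
  M = 10(12.011) + 18(1.008)
    = 120.110 + 18.144 = 138.254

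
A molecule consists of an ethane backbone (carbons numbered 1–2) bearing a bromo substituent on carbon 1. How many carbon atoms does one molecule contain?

2

Atom tally by fragment:
  BrCH2 → C:1 H:2 Br:1
  CH3 → C:1 H:3
Element totals:
  C: 2
  H: 5
  Br: 1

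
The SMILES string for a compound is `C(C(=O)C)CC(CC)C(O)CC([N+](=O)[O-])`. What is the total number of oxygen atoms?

Atom tally by fragment:
  CH3COCH2 → C:3 H:5 O:1
  CH2 → C:1 H:2
  CH(C2H5) → C:3 H:6
  CH(OH) → C:1 H:2 O:1
  CH2 → C:1 H:2
  CH2NO2 → C:1 H:2 N:1 O:2
Element totals:
  C: 10
  H: 19
  N: 1
  O: 4

4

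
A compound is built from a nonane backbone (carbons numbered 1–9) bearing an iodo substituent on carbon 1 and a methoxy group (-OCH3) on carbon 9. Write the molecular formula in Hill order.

C10H21IO

Atom tally by fragment:
  ICH2 → C:1 H:2 I:1
  CH2 → C:1 H:2
  CH2 → C:1 H:2
  CH2 → C:1 H:2
  CH2 → C:1 H:2
  CH2 → C:1 H:2
  CH2 → C:1 H:2
  CH2 → C:1 H:2
  CH2OCH3 → C:2 H:5 O:1
Element totals:
  C: 10
  H: 21
  I: 1
  O: 1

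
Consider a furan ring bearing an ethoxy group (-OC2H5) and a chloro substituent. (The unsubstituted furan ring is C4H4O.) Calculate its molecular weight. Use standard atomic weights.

146.57 g/mol

Atom tally by fragment:
  furan ring core → C:4 H:4 O:1
  (− 2 ring H displaced by substituents)
  + OC2H5 → C:2 H:5 O:1
  + Cl → Cl:1
Element totals:
  C: 6
  H: 7
  Cl: 1
  O: 2
Molecular formula: C6H7ClO2.
  M = 6(12.011) + 7(1.008) + 35.45 + 2(15.999)
    = 72.066 + 7.056 + 35.450 + 31.998 = 146.570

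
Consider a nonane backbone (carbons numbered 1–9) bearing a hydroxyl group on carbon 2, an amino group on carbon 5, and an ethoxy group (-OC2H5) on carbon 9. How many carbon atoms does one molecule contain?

Atom tally by fragment:
  CH3 → C:1 H:3
  CH(OH) → C:1 H:2 O:1
  CH2 → C:1 H:2
  CH2 → C:1 H:2
  CH(NH2) → C:1 H:3 N:1
  CH2 → C:1 H:2
  CH2 → C:1 H:2
  CH2 → C:1 H:2
  CH2OC2H5 → C:3 H:7 O:1
Element totals:
  C: 11
  H: 25
  N: 1
  O: 2

11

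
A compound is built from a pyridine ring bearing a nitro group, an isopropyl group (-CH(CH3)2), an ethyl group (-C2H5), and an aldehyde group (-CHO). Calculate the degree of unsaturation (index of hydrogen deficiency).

6

Atom tally by fragment:
  pyridine ring core → C:5 H:5 N:1
  (− 4 ring H displaced by substituents)
  + NO2 → N:1 O:2
  + CH(CH3)2 → C:3 H:7
  + C2H5 → C:2 H:5
  + CHO → C:1 H:1 O:1
Element totals:
  C: 11
  H: 14
  N: 2
  O: 3
Molecular formula: C11H14N2O3.
DoU = (2C + 2 + N − H − X) / 2 = (2·11 + 2 + 2 − 14 − 0) / 2 = 6.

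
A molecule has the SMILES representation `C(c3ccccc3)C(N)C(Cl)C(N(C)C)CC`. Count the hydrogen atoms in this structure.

23

Atom tally by fragment:
  C6H5CH2 → C:7 H:7
  CH(NH2) → C:1 H:3 N:1
  CH(Cl) → C:1 H:1 Cl:1
  CH(N(CH3)2) → C:3 H:7 N:1
  CH2 → C:1 H:2
  CH3 → C:1 H:3
Element totals:
  C: 14
  H: 23
  Cl: 1
  N: 2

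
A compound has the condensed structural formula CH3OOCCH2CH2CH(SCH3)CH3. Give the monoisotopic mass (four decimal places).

Element totals:
  C: 7
  H: 14
  O: 2
  S: 1
Molecular formula: C7H14O2S.
  M = 7(12.0) + 14(1.007825) + 2(15.994915) + 31.972071
    = 84.000000 + 14.109550 + 31.989830 + 31.972071 = 162.071451

162.0715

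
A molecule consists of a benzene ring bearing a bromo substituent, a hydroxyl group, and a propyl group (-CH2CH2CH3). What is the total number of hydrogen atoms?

11

Atom tally by fragment:
  benzene ring core → C:6 H:6
  (− 3 ring H displaced by substituents)
  + Br → Br:1
  + OH → O:1 H:1
  + CH2CH2CH3 → C:3 H:7
Element totals:
  C: 9
  H: 11
  Br: 1
  O: 1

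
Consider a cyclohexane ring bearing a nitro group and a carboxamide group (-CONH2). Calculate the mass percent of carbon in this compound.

48.83%

Atom tally by fragment:
  cyclohexane ring core → C:6 H:12
  (− 2 ring H displaced by substituents)
  + NO2 → N:1 O:2
  + CONH2 → C:1 H:2 O:1 N:1
Element totals:
  C: 7
  H: 12
  N: 2
  O: 3
Molecular formula: C7H12N2O3.
Molar mass = 172.184 g/mol.
Mass from C: 7 × 12.011 = 84.077 g/mol.
%C = 84.077 / 172.184 × 100 = 48.83%.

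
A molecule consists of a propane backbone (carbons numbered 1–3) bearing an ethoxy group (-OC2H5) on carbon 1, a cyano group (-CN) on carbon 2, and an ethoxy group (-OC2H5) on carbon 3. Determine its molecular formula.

C8H15NO2

Atom tally by fragment:
  C2H5OCH2 → C:3 H:7 O:1
  CH(CN) → C:2 H:1 N:1
  CH2OC2H5 → C:3 H:7 O:1
Element totals:
  C: 8
  H: 15
  N: 1
  O: 2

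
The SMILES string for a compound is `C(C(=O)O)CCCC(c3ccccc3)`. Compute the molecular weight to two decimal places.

Atom tally by fragment:
  HOOCCH2 → C:2 H:3 O:2
  CH2 → C:1 H:2
  CH2 → C:1 H:2
  CH2 → C:1 H:2
  CH2C6H5 → C:7 H:7
Element totals:
  C: 12
  H: 16
  O: 2
Molecular formula: C12H16O2.
  M = 12(12.011) + 16(1.008) + 2(15.999)
    = 144.132 + 16.128 + 31.998 = 192.258

192.26 g/mol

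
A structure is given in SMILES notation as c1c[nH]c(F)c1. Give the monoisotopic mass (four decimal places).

85.0328

Atom tally by fragment:
  pyrrole ring core → C:4 H:5 N:1
  (− 1 ring H displaced by substituents)
  + F → F:1
Element totals:
  C: 4
  H: 4
  F: 1
  N: 1
Molecular formula: C4H4FN.
  M = 4(12.0) + 4(1.007825) + 18.998403 + 14.003074
    = 48.000000 + 4.031300 + 18.998403 + 14.003074 = 85.032777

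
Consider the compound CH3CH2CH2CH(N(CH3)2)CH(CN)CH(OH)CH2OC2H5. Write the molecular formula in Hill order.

C12H24N2O2

Atom tally by fragment:
  CH3 → C:1 H:3
  CH2 → C:1 H:2
  CH2 → C:1 H:2
  CH(N(CH3)2) → C:3 H:7 N:1
  CH(CN) → C:2 H:1 N:1
  CH(OH) → C:1 H:2 O:1
  CH2OC2H5 → C:3 H:7 O:1
Element totals:
  C: 12
  H: 24
  N: 2
  O: 2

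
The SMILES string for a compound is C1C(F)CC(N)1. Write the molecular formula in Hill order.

C4H8FN

Atom tally by fragment:
  cyclobutane ring core → C:4 H:8
  (− 2 ring H displaced by substituents)
  + F → F:1
  + NH2 → N:1 H:2
Element totals:
  C: 4
  H: 8
  F: 1
  N: 1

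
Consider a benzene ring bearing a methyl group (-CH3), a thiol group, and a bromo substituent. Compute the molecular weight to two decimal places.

203.10 g/mol

Atom tally by fragment:
  benzene ring core → C:6 H:6
  (− 3 ring H displaced by substituents)
  + CH3 → C:1 H:3
  + SH → S:1 H:1
  + Br → Br:1
Element totals:
  C: 7
  H: 7
  Br: 1
  S: 1
Molecular formula: C7H7BrS.
  M = 7(12.011) + 7(1.008) + 79.904 + 32.06
    = 84.077 + 7.056 + 79.904 + 32.060 = 203.097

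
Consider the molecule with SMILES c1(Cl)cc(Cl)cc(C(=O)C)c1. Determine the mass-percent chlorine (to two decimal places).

37.51%

Atom tally by fragment:
  benzene ring core → C:6 H:6
  (− 3 ring H displaced by substituents)
  + Cl → Cl:1
  + Cl → Cl:1
  + COCH3 → C:2 H:3 O:1
Element totals:
  C: 8
  H: 6
  Cl: 2
  O: 1
Molecular formula: C8H6Cl2O.
Molar mass = 189.035 g/mol.
Mass from Cl: 2 × 35.45 = 70.900 g/mol.
%Cl = 70.900 / 189.035 × 100 = 37.51%.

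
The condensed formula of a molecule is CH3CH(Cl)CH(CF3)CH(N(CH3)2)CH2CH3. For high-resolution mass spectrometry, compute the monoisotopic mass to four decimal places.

Element totals:
  C: 9
  H: 17
  Cl: 1
  F: 3
  N: 1
Molecular formula: C9H17ClF3N.
  M = 9(12.0) + 17(1.007825) + 34.968853 + 3(18.998403) + 14.003074
    = 108.000000 + 17.133025 + 34.968853 + 56.995209 + 14.003074 = 231.100161

231.1002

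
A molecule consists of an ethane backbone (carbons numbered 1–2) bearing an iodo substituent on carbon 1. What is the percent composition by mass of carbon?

15.40%

Atom tally by fragment:
  ICH2 → C:1 H:2 I:1
  CH3 → C:1 H:3
Element totals:
  C: 2
  H: 5
  I: 1
Molecular formula: C2H5I.
Molar mass = 155.966 g/mol.
Mass from C: 2 × 12.011 = 24.022 g/mol.
%C = 24.022 / 155.966 × 100 = 15.40%.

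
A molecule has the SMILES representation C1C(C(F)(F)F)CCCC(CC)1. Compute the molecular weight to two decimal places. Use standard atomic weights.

Atom tally by fragment:
  cyclohexane ring core → C:6 H:12
  (− 2 ring H displaced by substituents)
  + CF3 → C:1 F:3
  + C2H5 → C:2 H:5
Element totals:
  C: 9
  H: 15
  F: 3
Molecular formula: C9H15F3.
  M = 9(12.011) + 15(1.008) + 3(18.998)
    = 108.099 + 15.120 + 56.994 = 180.213

180.21 g/mol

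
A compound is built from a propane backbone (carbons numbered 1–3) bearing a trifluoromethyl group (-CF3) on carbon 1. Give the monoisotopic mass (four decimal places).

Atom tally by fragment:
  F3CCH2 → C:2 H:2 F:3
  CH2 → C:1 H:2
  CH3 → C:1 H:3
Element totals:
  C: 4
  H: 7
  F: 3
Molecular formula: C4H7F3.
  M = 4(12.0) + 7(1.007825) + 3(18.998403)
    = 48.000000 + 7.054775 + 56.995209 = 112.049984

112.0500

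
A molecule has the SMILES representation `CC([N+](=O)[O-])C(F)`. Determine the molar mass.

107.08 g/mol

Atom tally by fragment:
  CH3 → C:1 H:3
  CH(NO2) → C:1 H:1 N:1 O:2
  CH2F → C:1 H:2 F:1
Element totals:
  C: 3
  H: 6
  F: 1
  N: 1
  O: 2
Molecular formula: C3H6FNO2.
  M = 3(12.011) + 6(1.008) + 18.998 + 14.007 + 2(15.999)
    = 36.033 + 6.048 + 18.998 + 14.007 + 31.998 = 107.084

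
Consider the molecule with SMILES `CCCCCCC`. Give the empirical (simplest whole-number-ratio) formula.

C7H16

Atom tally by fragment:
  CH3 → C:1 H:3
  CH2 → C:1 H:2
  CH2 → C:1 H:2
  CH2 → C:1 H:2
  CH2 → C:1 H:2
  CH2 → C:1 H:2
  CH3 → C:1 H:3
Element totals:
  C: 7
  H: 16
Molecular formula: C7H16.
gcd of subscripts (7, 16) = 1, so the empirical formula equals the molecular formula.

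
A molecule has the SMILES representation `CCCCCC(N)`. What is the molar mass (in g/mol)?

101.19 g/mol

Atom tally by fragment:
  CH3 → C:1 H:3
  CH2 → C:1 H:2
  CH2 → C:1 H:2
  CH2 → C:1 H:2
  CH2 → C:1 H:2
  CH2NH2 → C:1 H:4 N:1
Element totals:
  C: 6
  H: 15
  N: 1
Molecular formula: C6H15N.
  M = 6(12.011) + 15(1.008) + 14.007
    = 72.066 + 15.120 + 14.007 = 101.193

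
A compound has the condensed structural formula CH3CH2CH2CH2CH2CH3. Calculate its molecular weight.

86.18 g/mol

Element totals:
  C: 6
  H: 14
Molecular formula: C6H14.
  M = 6(12.011) + 14(1.008)
    = 72.066 + 14.112 = 86.178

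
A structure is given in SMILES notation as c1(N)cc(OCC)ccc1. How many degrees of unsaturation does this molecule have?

Atom tally by fragment:
  benzene ring core → C:6 H:6
  (− 2 ring H displaced by substituents)
  + NH2 → N:1 H:2
  + OC2H5 → C:2 H:5 O:1
Element totals:
  C: 8
  H: 11
  N: 1
  O: 1
Molecular formula: C8H11NO.
DoU = (2C + 2 + N − H − X) / 2 = (2·8 + 2 + 1 − 11 − 0) / 2 = 4.

4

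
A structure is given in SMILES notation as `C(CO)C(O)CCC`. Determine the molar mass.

Atom tally by fragment:
  HOCH2CH2 → C:2 H:5 O:1
  CH(OH) → C:1 H:2 O:1
  CH2 → C:1 H:2
  CH2 → C:1 H:2
  CH3 → C:1 H:3
Element totals:
  C: 6
  H: 14
  O: 2
Molecular formula: C6H14O2.
  M = 6(12.011) + 14(1.008) + 2(15.999)
    = 72.066 + 14.112 + 31.998 = 118.176

118.18 g/mol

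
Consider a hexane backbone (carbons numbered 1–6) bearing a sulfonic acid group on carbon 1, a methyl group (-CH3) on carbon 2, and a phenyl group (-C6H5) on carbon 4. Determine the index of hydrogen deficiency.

4

Atom tally by fragment:
  HO3SCH2 → C:1 H:3 S:1 O:3
  CH(CH3) → C:2 H:4
  CH2 → C:1 H:2
  CH(C6H5) → C:7 H:6
  CH2 → C:1 H:2
  CH3 → C:1 H:3
Element totals:
  C: 13
  H: 20
  O: 3
  S: 1
Molecular formula: C13H20O3S.
DoU = (2C + 2 + N − H − X) / 2 = (2·13 + 2 + 0 − 20 − 0) / 2 = 4.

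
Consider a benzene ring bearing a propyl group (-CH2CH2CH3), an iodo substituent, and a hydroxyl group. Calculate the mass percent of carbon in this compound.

41.24%

Atom tally by fragment:
  benzene ring core → C:6 H:6
  (− 3 ring H displaced by substituents)
  + CH2CH2CH3 → C:3 H:7
  + I → I:1
  + OH → O:1 H:1
Element totals:
  C: 9
  H: 11
  I: 1
  O: 1
Molecular formula: C9H11IO.
Molar mass = 262.090 g/mol.
Mass from C: 9 × 12.011 = 108.099 g/mol.
%C = 108.099 / 262.090 × 100 = 41.24%.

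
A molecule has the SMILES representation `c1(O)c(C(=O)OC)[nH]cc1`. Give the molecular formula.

C6H7NO3

Atom tally by fragment:
  pyrrole ring core → C:4 H:5 N:1
  (− 2 ring H displaced by substituents)
  + OH → O:1 H:1
  + COOCH3 → C:2 H:3 O:2
Element totals:
  C: 6
  H: 7
  N: 1
  O: 3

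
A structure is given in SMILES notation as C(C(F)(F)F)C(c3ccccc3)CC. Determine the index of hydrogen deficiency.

4

Atom tally by fragment:
  F3CCH2 → C:2 H:2 F:3
  CH(C6H5) → C:7 H:6
  CH2 → C:1 H:2
  CH3 → C:1 H:3
Element totals:
  C: 11
  H: 13
  F: 3
Molecular formula: C11H13F3.
DoU = (2C + 2 + N − H − X) / 2 = (2·11 + 2 + 0 − 13 − 3) / 2 = 4.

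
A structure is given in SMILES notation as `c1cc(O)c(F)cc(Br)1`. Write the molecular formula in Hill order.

Atom tally by fragment:
  benzene ring core → C:6 H:6
  (− 3 ring H displaced by substituents)
  + OH → O:1 H:1
  + F → F:1
  + Br → Br:1
Element totals:
  C: 6
  H: 4
  Br: 1
  F: 1
  O: 1

C6H4BrFO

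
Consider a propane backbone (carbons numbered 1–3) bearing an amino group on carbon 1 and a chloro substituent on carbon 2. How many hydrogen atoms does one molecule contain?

8

Atom tally by fragment:
  H2NCH2 → C:1 H:4 N:1
  CH(Cl) → C:1 H:1 Cl:1
  CH3 → C:1 H:3
Element totals:
  C: 3
  H: 8
  Cl: 1
  N: 1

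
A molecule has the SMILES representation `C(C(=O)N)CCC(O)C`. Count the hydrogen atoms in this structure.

13

Atom tally by fragment:
  H2NOCCH2 → C:2 H:4 O:1 N:1
  CH2 → C:1 H:2
  CH2 → C:1 H:2
  CH(OH) → C:1 H:2 O:1
  CH3 → C:1 H:3
Element totals:
  C: 6
  H: 13
  N: 1
  O: 2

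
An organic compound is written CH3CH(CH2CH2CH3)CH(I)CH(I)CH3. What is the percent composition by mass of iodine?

69.34%

Atom tally by fragment:
  CH3 → C:1 H:3
  CH(CH2CH2CH3) → C:4 H:8
  CH(I) → C:1 H:1 I:1
  CH(I) → C:1 H:1 I:1
  CH3 → C:1 H:3
Element totals:
  C: 8
  H: 16
  I: 2
Molecular formula: C8H16I2.
Molar mass = 366.024 g/mol.
Mass from I: 2 × 126.904 = 253.808 g/mol.
%I = 253.808 / 366.024 × 100 = 69.34%.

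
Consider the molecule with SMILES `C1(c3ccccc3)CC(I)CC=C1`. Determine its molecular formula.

C12H13I

Atom tally by fragment:
  cyclohexene ring core → C:6 H:10
  (− 2 ring H displaced by substituents)
  + C6H5 → C:6 H:5
  + I → I:1
Element totals:
  C: 12
  H: 13
  I: 1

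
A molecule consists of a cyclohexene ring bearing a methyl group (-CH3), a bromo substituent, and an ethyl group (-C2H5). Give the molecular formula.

Atom tally by fragment:
  cyclohexene ring core → C:6 H:10
  (− 3 ring H displaced by substituents)
  + CH3 → C:1 H:3
  + Br → Br:1
  + C2H5 → C:2 H:5
Element totals:
  C: 9
  H: 15
  Br: 1

C9H15Br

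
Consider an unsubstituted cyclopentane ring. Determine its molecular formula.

C5H10

Atom tally by fragment:
  cyclopentane ring core → C:5 H:10
Element totals:
  C: 5
  H: 10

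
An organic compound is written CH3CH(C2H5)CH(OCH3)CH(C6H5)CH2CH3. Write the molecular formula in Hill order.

C15H24O

Element totals:
  C: 15
  H: 24
  O: 1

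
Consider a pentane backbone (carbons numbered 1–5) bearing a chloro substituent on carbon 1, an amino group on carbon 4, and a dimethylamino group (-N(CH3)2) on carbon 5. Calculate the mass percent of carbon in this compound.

Atom tally by fragment:
  ClCH2 → C:1 H:2 Cl:1
  CH2 → C:1 H:2
  CH2 → C:1 H:2
  CH(NH2) → C:1 H:3 N:1
  CH2N(CH3)2 → C:3 H:8 N:1
Element totals:
  C: 7
  H: 17
  Cl: 1
  N: 2
Molecular formula: C7H17ClN2.
Molar mass = 164.677 g/mol.
Mass from C: 7 × 12.011 = 84.077 g/mol.
%C = 84.077 / 164.677 × 100 = 51.06%.

51.06%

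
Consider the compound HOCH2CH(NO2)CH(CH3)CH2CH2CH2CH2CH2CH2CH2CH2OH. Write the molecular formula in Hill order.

Atom tally by fragment:
  HOCH2 → C:1 H:3 O:1
  CH(NO2) → C:1 H:1 N:1 O:2
  CH(CH3) → C:2 H:4
  CH2 → C:1 H:2
  CH2 → C:1 H:2
  CH2 → C:1 H:2
  CH2 → C:1 H:2
  CH2 → C:1 H:2
  CH2 → C:1 H:2
  CH2CH2OH → C:2 H:5 O:1
Element totals:
  C: 12
  H: 25
  N: 1
  O: 4

C12H25NO4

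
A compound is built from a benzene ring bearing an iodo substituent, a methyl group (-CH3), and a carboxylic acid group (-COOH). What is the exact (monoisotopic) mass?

261.9491

Atom tally by fragment:
  benzene ring core → C:6 H:6
  (− 3 ring H displaced by substituents)
  + I → I:1
  + CH3 → C:1 H:3
  + COOH → C:1 H:1 O:2
Element totals:
  C: 8
  H: 7
  I: 1
  O: 2
Molecular formula: C8H7IO2.
  M = 8(12.0) + 7(1.007825) + 126.904472 + 2(15.994915)
    = 96.000000 + 7.054775 + 126.904472 + 31.989830 = 261.949077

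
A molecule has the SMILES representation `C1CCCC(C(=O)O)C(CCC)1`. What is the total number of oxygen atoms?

2

Atom tally by fragment:
  cyclohexane ring core → C:6 H:12
  (− 2 ring H displaced by substituents)
  + COOH → C:1 H:1 O:2
  + CH2CH2CH3 → C:3 H:7
Element totals:
  C: 10
  H: 18
  O: 2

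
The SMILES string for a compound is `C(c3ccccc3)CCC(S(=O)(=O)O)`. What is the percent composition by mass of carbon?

56.05%

Atom tally by fragment:
  C6H5CH2 → C:7 H:7
  CH2 → C:1 H:2
  CH2 → C:1 H:2
  CH2SO3H → C:1 H:3 S:1 O:3
Element totals:
  C: 10
  H: 14
  O: 3
  S: 1
Molecular formula: C10H14O3S.
Molar mass = 214.279 g/mol.
Mass from C: 10 × 12.011 = 120.110 g/mol.
%C = 120.110 / 214.279 × 100 = 56.05%.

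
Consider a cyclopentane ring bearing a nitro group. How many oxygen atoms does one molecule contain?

2

Atom tally by fragment:
  cyclopentane ring core → C:5 H:10
  (− 1 ring H displaced by substituents)
  + NO2 → N:1 O:2
Element totals:
  C: 5
  H: 9
  N: 1
  O: 2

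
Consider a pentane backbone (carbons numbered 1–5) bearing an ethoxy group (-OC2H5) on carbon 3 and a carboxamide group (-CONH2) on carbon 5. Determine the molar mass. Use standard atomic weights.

Atom tally by fragment:
  CH3 → C:1 H:3
  CH2 → C:1 H:2
  CH(OC2H5) → C:3 H:6 O:1
  CH2 → C:1 H:2
  CH2CONH2 → C:2 H:4 O:1 N:1
Element totals:
  C: 8
  H: 17
  N: 1
  O: 2
Molecular formula: C8H17NO2.
  M = 8(12.011) + 17(1.008) + 14.007 + 2(15.999)
    = 96.088 + 17.136 + 14.007 + 31.998 = 159.229

159.23 g/mol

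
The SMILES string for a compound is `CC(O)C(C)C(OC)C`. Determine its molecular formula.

C7H16O2

Atom tally by fragment:
  CH3 → C:1 H:3
  CH(OH) → C:1 H:2 O:1
  CH(CH3) → C:2 H:4
  CH(OCH3) → C:2 H:4 O:1
  CH3 → C:1 H:3
Element totals:
  C: 7
  H: 16
  O: 2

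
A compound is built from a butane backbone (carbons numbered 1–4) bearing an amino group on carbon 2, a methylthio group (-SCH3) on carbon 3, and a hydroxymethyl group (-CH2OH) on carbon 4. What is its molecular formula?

Atom tally by fragment:
  CH3 → C:1 H:3
  CH(NH2) → C:1 H:3 N:1
  CH(SCH3) → C:2 H:4 S:1
  CH2CH2OH → C:2 H:5 O:1
Element totals:
  C: 6
  H: 15
  N: 1
  O: 1
  S: 1

C6H15NOS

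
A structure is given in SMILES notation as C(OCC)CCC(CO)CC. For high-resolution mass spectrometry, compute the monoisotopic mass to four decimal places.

160.1463

Atom tally by fragment:
  C2H5OCH2 → C:3 H:7 O:1
  CH2 → C:1 H:2
  CH2 → C:1 H:2
  CH(CH2OH) → C:2 H:4 O:1
  CH2 → C:1 H:2
  CH3 → C:1 H:3
Element totals:
  C: 9
  H: 20
  O: 2
Molecular formula: C9H20O2.
  M = 9(12.0) + 20(1.007825) + 2(15.994915)
    = 108.000000 + 20.156500 + 31.989830 = 160.146330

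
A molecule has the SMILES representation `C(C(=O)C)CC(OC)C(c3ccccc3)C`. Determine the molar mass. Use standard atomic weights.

220.31 g/mol

Atom tally by fragment:
  CH3COCH2 → C:3 H:5 O:1
  CH2 → C:1 H:2
  CH(OCH3) → C:2 H:4 O:1
  CH(C6H5) → C:7 H:6
  CH3 → C:1 H:3
Element totals:
  C: 14
  H: 20
  O: 2
Molecular formula: C14H20O2.
  M = 14(12.011) + 20(1.008) + 2(15.999)
    = 168.154 + 20.160 + 31.998 = 220.312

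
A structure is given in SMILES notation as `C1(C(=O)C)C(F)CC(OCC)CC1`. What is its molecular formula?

C10H17FO2

Atom tally by fragment:
  cyclohexane ring core → C:6 H:12
  (− 3 ring H displaced by substituents)
  + COCH3 → C:2 H:3 O:1
  + F → F:1
  + OC2H5 → C:2 H:5 O:1
Element totals:
  C: 10
  H: 17
  F: 1
  O: 2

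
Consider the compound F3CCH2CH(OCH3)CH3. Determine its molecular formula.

C5H9F3O

Atom tally by fragment:
  F3CCH2 → C:2 H:2 F:3
  CH(OCH3) → C:2 H:4 O:1
  CH3 → C:1 H:3
Element totals:
  C: 5
  H: 9
  F: 3
  O: 1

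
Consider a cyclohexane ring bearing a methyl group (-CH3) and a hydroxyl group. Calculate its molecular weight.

Atom tally by fragment:
  cyclohexane ring core → C:6 H:12
  (− 2 ring H displaced by substituents)
  + CH3 → C:1 H:3
  + OH → O:1 H:1
Element totals:
  C: 7
  H: 14
  O: 1
Molecular formula: C7H14O.
  M = 7(12.011) + 14(1.008) + 15.999
    = 84.077 + 14.112 + 15.999 = 114.188

114.19 g/mol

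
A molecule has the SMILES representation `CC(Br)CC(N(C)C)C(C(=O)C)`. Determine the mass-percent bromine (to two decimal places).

33.84%

Atom tally by fragment:
  CH3 → C:1 H:3
  CH(Br) → C:1 H:1 Br:1
  CH2 → C:1 H:2
  CH(N(CH3)2) → C:3 H:7 N:1
  CH2COCH3 → C:3 H:5 O:1
Element totals:
  C: 9
  H: 18
  Br: 1
  N: 1
  O: 1
Molecular formula: C9H18BrNO.
Molar mass = 236.153 g/mol.
Mass from Br: 1 × 79.904 = 79.904 g/mol.
%Br = 79.904 / 236.153 × 100 = 33.84%.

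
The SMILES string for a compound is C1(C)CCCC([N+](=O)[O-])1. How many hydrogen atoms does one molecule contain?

11

Atom tally by fragment:
  cyclopentane ring core → C:5 H:10
  (− 2 ring H displaced by substituents)
  + CH3 → C:1 H:3
  + NO2 → N:1 O:2
Element totals:
  C: 6
  H: 11
  N: 1
  O: 2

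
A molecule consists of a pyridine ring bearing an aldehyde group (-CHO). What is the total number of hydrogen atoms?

Atom tally by fragment:
  pyridine ring core → C:5 H:5 N:1
  (− 1 ring H displaced by substituents)
  + CHO → C:1 H:1 O:1
Element totals:
  C: 6
  H: 5
  N: 1
  O: 1

5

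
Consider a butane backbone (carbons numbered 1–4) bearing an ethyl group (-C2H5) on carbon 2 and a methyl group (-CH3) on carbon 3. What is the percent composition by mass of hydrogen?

16.10%

Atom tally by fragment:
  CH3 → C:1 H:3
  CH(C2H5) → C:3 H:6
  CH(CH3) → C:2 H:4
  CH3 → C:1 H:3
Element totals:
  C: 7
  H: 16
Molecular formula: C7H16.
Molar mass = 100.205 g/mol.
Mass from H: 16 × 1.008 = 16.128 g/mol.
%H = 16.128 / 100.205 × 100 = 16.10%.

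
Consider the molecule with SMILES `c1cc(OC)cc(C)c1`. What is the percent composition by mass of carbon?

78.65%

Atom tally by fragment:
  benzene ring core → C:6 H:6
  (− 2 ring H displaced by substituents)
  + OCH3 → C:1 H:3 O:1
  + CH3 → C:1 H:3
Element totals:
  C: 8
  H: 10
  O: 1
Molecular formula: C8H10O.
Molar mass = 122.167 g/mol.
Mass from C: 8 × 12.011 = 96.088 g/mol.
%C = 96.088 / 122.167 × 100 = 78.65%.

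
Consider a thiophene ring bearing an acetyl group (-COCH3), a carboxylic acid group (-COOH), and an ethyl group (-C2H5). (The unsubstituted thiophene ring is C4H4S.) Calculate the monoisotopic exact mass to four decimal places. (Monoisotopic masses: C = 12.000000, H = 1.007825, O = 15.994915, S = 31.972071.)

198.0351

Atom tally by fragment:
  thiophene ring core → C:4 H:4 S:1
  (− 3 ring H displaced by substituents)
  + COCH3 → C:2 H:3 O:1
  + COOH → C:1 H:1 O:2
  + C2H5 → C:2 H:5
Element totals:
  C: 9
  H: 10
  O: 3
  S: 1
Molecular formula: C9H10O3S.
  M = 9(12.0) + 10(1.007825) + 3(15.994915) + 31.972071
    = 108.000000 + 10.078250 + 47.984745 + 31.972071 = 198.035066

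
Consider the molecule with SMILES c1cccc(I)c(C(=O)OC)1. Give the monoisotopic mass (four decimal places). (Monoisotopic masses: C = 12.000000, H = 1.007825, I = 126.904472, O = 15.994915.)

261.9491

Atom tally by fragment:
  benzene ring core → C:6 H:6
  (− 2 ring H displaced by substituents)
  + I → I:1
  + COOCH3 → C:2 H:3 O:2
Element totals:
  C: 8
  H: 7
  I: 1
  O: 2
Molecular formula: C8H7IO2.
  M = 8(12.0) + 7(1.007825) + 126.904472 + 2(15.994915)
    = 96.000000 + 7.054775 + 126.904472 + 31.989830 = 261.949077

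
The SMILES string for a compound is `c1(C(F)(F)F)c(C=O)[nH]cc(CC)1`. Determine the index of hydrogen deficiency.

4

Atom tally by fragment:
  pyrrole ring core → C:4 H:5 N:1
  (− 3 ring H displaced by substituents)
  + CF3 → C:1 F:3
  + CHO → C:1 H:1 O:1
  + C2H5 → C:2 H:5
Element totals:
  C: 8
  H: 8
  F: 3
  N: 1
  O: 1
Molecular formula: C8H8F3NO.
DoU = (2C + 2 + N − H − X) / 2 = (2·8 + 2 + 1 − 8 − 3) / 2 = 4.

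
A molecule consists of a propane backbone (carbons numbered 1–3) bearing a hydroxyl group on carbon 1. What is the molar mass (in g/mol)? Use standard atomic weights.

Atom tally by fragment:
  HOCH2 → C:1 H:3 O:1
  CH2 → C:1 H:2
  CH3 → C:1 H:3
Element totals:
  C: 3
  H: 8
  O: 1
Molecular formula: C3H8O.
  M = 3(12.011) + 8(1.008) + 15.999
    = 36.033 + 8.064 + 15.999 = 60.096

60.10 g/mol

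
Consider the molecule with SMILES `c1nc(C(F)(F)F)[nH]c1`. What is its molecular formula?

C4H3F3N2

Atom tally by fragment:
  imidazole ring core → C:3 H:4 N:2
  (− 1 ring H displaced by substituents)
  + CF3 → C:1 F:3
Element totals:
  C: 4
  H: 3
  F: 3
  N: 2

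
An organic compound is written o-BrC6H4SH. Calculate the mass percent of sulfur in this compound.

16.96%

Element totals:
  C: 6
  H: 5
  Br: 1
  S: 1
Molecular formula: C6H5BrS.
Molar mass = 189.070 g/mol.
Mass from S: 1 × 32.06 = 32.060 g/mol.
%S = 32.060 / 189.070 × 100 = 16.96%.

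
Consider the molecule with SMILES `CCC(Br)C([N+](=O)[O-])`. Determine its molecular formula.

Atom tally by fragment:
  CH3 → C:1 H:3
  CH2 → C:1 H:2
  CH(Br) → C:1 H:1 Br:1
  CH2NO2 → C:1 H:2 N:1 O:2
Element totals:
  C: 4
  H: 8
  Br: 1
  N: 1
  O: 2

C4H8BrNO2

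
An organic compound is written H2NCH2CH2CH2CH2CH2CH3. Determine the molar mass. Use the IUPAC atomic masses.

Atom tally by fragment:
  H2NCH2 → C:1 H:4 N:1
  CH2 → C:1 H:2
  CH2 → C:1 H:2
  CH2 → C:1 H:2
  CH2 → C:1 H:2
  CH3 → C:1 H:3
Element totals:
  C: 6
  H: 15
  N: 1
Molecular formula: C6H15N.
  M = 6(12.011) + 15(1.008) + 14.007
    = 72.066 + 15.120 + 14.007 = 101.193

101.19 g/mol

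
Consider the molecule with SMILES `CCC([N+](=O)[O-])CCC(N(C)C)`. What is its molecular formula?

Atom tally by fragment:
  CH3 → C:1 H:3
  CH2 → C:1 H:2
  CH(NO2) → C:1 H:1 N:1 O:2
  CH2 → C:1 H:2
  CH2 → C:1 H:2
  CH2N(CH3)2 → C:3 H:8 N:1
Element totals:
  C: 8
  H: 18
  N: 2
  O: 2

C8H18N2O2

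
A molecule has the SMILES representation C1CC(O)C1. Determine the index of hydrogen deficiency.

1

Atom tally by fragment:
  cyclobutane ring core → C:4 H:8
  (− 1 ring H displaced by substituents)
  + OH → O:1 H:1
Element totals:
  C: 4
  H: 8
  O: 1
Molecular formula: C4H8O.
DoU = (2C + 2 + N − H − X) / 2 = (2·4 + 2 + 0 − 8 − 0) / 2 = 1.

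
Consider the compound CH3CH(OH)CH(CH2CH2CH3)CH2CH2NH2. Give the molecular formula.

C8H19NO

Atom tally by fragment:
  CH3 → C:1 H:3
  CH(OH) → C:1 H:2 O:1
  CH(CH2CH2CH3) → C:4 H:8
  CH2 → C:1 H:2
  CH2NH2 → C:1 H:4 N:1
Element totals:
  C: 8
  H: 19
  N: 1
  O: 1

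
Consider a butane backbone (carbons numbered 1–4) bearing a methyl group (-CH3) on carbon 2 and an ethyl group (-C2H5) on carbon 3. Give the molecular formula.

Atom tally by fragment:
  CH3 → C:1 H:3
  CH(CH3) → C:2 H:4
  CH(C2H5) → C:3 H:6
  CH3 → C:1 H:3
Element totals:
  C: 7
  H: 16

C7H16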